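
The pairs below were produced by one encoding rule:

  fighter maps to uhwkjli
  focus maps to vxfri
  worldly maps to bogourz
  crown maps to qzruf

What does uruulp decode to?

The output letters match the input read backwards, each shifted +3: fighter reversed is rethgif. Read the word backwards and shift each letter +3.
Decoding uruulp: shift back: u−3=r, r−3=o, u−3=r, u−3=r, l−3=i, p−3=m → rorrim; then reverse → mirror.

mirror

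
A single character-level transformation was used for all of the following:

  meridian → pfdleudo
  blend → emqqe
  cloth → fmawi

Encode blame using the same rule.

emmpf

A repeating key of period 3 is used — shifts +3, +1, +12 over and over.
Applying it to blame: b+3=e, l+1=m, a+12=m, m+3=p, e+1=f.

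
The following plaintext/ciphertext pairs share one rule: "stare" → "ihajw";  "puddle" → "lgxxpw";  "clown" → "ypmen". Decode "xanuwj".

s(18)→i(8) and t(19)→h(7) fit y≡25x+0 (mod 26); the inverse of 25 mod 26 is 25. Each letter's alphabet position (a=0..z=25) is mapped through 25·x+0 mod 26 — an affine cipher.
Undoing it on xanuwj: x(23)→25·(23−0)≡3=d; a(0)→25·(0−0)≡0=a; n(13)→25·(13−0)≡13=n; u(20)→25·(20−0)≡6=g; w(22)→25·(22−0)≡4=e; j(9)→25·(9−0)≡17=r (all mod 26).

danger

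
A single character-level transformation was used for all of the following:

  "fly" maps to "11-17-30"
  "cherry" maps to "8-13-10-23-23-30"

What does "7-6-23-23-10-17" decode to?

barrel

The number is (letter's place in the alphabet, a=1) + 5.
Decoding 7-6-23-23-10-17: 7→(7−5)÷1=2=b, 6→(6−5)÷1=1=a, 23→(23−5)÷1=18=r, 23→(23−5)÷1=18=r, 10→(10−5)÷1=5=e, 17→(17−5)÷1=12=l.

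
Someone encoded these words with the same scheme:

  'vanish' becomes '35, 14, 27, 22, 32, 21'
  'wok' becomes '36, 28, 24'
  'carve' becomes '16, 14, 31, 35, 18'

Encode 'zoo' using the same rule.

39, 28, 28

Each letter is replaced by its alphabet position (a=1..z=26) + 13.
For zoo: z=26→39, o=15→28, o=15→28.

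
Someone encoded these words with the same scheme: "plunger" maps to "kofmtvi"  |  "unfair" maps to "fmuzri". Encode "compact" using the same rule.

Each pair mirrors across the alphabet (p↔k, l↔o, u↔f): positions sum to 25. Letters are reflected about the middle of the alphabet (position → 25−position): Atbash.
Applying it to compact: c↔x, o↔l, m↔n, p↔k, a↔z, c↔x, t↔g.

xlnkzxg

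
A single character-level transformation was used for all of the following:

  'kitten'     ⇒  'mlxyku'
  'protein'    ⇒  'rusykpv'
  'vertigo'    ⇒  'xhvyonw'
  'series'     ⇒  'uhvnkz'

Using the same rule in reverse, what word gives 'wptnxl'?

umpire

In kitten: k→m is +2, i→l is +3, t→x is +4, t→y is +5 — the shift increases by 1 each position. The shift increases by 1 at each position, starting from +2: 2, 3, 4, ….
Undoing it on wptnxl: w−2=u, p−3=m, t−4=p, n−5=i, x−6=r, l−7=e.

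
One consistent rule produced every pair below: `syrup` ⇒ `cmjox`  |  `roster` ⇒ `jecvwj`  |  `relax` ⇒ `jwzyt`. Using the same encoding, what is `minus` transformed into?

s(18)→c(2) and y(24)→m(12) fit y≡19x+24 (mod 26); the inverse of 19 mod 26 is 11. Each letter's alphabet position (a=0..z=25) is mapped through 19·x+24 mod 26 — an affine cipher.
On minus: m(12)→19·12+24≡18=s; i(8)→19·8+24≡20=u; n(13)→19·13+24≡11=l; u(20)→19·20+24≡14=o; s(18)→19·18+24≡2=c (all mod 26).

suloc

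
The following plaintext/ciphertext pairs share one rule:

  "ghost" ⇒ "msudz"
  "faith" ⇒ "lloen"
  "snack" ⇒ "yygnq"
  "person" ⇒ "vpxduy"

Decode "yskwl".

The shifts repeat in a cycle of length 2: positions 0,1,… shift by +6, +11, then the pattern repeats.
Undoing it on yskwl: y−6=s, s−11=h, k−6=e, w−11=l, l−6=f.

shelf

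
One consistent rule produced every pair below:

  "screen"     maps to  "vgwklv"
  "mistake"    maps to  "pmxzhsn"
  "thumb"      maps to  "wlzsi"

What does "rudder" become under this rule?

uyijlz

In screen: s→v is +3, c→g is +4, r→w is +5, e→k is +6 — the shift increases by 1 each position. Each letter shifts forward by (position + 3), i.e. 3, 4, 5, … — the shift grows by one for each successive letter.
For rudder: r+3=u, u+4=y, d+5=i, d+6=j, e+7=l, r+8=z.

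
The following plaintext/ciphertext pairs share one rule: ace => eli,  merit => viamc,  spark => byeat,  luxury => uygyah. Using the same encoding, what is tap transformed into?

cey

The shift depends on letter class: consonant c→l is +9, but vowel a→e is +4. Two shifts are in play — +4 for a/e/i/o/u, +9 for every other letter.
For tap: t(cons)+9=c, a(vowel)+4=e, p(cons)+9=y.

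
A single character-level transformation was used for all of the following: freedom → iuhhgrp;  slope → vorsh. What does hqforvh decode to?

enclose

Compare letters: f→i is +3, r→u is +3, e→h is +3 — a constant shift. This is a Caesar cipher with shift 3.
Undoing it on hqforvh: h−3=e, q−3=n, f−3=c, o−3=l, r−3=o, v−3=s, h−3=e.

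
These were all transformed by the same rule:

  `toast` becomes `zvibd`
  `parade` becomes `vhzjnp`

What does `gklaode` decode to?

address

In toast: t→z is +6, o→v is +7, a→i is +8, s→b is +9 — the shift increases by 1 each position. Each letter shifts forward by (position + 6), i.e. 6, 7, 8, … — the shift grows by one for each successive letter.
Reversing it on gklaode: g−6=a, k−7=d, l−8=d, a−9=r, o−10=e, d−11=s, e−12=s.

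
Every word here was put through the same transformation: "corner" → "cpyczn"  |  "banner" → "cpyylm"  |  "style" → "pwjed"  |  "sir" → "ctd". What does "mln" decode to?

The output letters match the input read backwards, each shifted +11: corner reversed is renroc. Two steps: reverse the string, then apply a Caesar shift of +11.
Decoding mln: shift back: m−11=b, l−11=a, n−11=c → bac; then reverse → cab.

cab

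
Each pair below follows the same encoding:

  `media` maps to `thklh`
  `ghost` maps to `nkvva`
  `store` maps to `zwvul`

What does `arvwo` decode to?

tooth

It's a Vigenère-style cipher with numeric key [7,3]: position i shifts by key[i mod 2].
Reversing it on arvwo: a−7=t, r−3=o, v−7=o, w−3=t, o−7=h.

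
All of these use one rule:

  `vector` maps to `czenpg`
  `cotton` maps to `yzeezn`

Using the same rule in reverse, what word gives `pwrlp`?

eagle

Two steps: reverse the string, then apply a Caesar shift of +11.
Undoing it on pwrlp: shift back: p−11=e, w−11=l, r−11=g, l−11=a, p−11=e → elgae; then reverse → eagle.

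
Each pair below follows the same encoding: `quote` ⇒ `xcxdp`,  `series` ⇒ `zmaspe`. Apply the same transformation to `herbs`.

In quote: q→x is +7, u→c is +8, o→x is +9, t→d is +10 — the shift increases by 1 each position. Each letter shifts forward by (position + 7), i.e. 7, 8, 9, … — the shift grows by one for each successive letter.
For herbs: h+7=o, e+8=m, r+9=a, b+10=l, s+11=d.

omald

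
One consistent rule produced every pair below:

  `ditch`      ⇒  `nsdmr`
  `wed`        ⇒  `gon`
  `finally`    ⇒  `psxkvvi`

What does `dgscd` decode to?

twist

Each letter is shifted forward by 10 in the alphabet (a Caesar shift of +10).
Undoing it on dgscd: d−10=t, g−10=w, s−10=i, c−10=s, d−10=t.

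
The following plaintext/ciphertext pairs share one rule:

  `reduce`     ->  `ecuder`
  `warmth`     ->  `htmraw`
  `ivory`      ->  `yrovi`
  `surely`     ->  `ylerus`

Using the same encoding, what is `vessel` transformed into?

lessev

The word is simply reversed.
On vessel: reverse → lessev.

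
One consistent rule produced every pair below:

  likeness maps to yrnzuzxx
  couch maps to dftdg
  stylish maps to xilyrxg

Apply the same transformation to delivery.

ozyrezml

l(11)→y(24) and i(8)→r(17) fit y≡11x+7 (mod 26); the inverse of 11 mod 26 is 19. This is an affine cipher: with a=0,…,z=25, each position x becomes (11x+7) mod 26.
For delivery: d(3)→11·3+7≡14=o; e(4)→11·4+7≡25=z; l(11)→11·11+7≡24=y; i(8)→11·8+7≡17=r; v(21)→11·21+7≡4=e; e(4)→11·4+7≡25=z; r(17)→11·17+7≡12=m; y(24)→11·24+7≡11=l (all mod 26).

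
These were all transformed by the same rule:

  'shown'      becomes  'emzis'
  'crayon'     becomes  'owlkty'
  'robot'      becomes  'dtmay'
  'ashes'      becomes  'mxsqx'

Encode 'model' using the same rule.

Shifts by position in shown: pos 0: s→e (+12), pos 1: h→m (+5), pos 2: o→z (+11), pos 3: w→i (+12), pos 4: n→s (+5) — repeating every 3. A repeating key of period 3 is used — shifts +12, +5, +11 over and over.
For model: m+12=y, o+5=t, d+11=o, e+12=q, l+5=q.

ytoqq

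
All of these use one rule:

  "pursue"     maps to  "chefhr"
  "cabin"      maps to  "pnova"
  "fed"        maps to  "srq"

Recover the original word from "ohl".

buy

Each letter is shifted forward by 13 in the alphabet (a Caesar shift of +13).
Undoing it on ohl: o−13=b, h−13=u, l−13=y.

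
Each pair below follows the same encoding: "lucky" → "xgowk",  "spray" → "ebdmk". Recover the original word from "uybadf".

import

Compare letters: l→x is +12, u→g is +12, c→o is +12 — a constant shift. Each letter is shifted forward by 12 in the alphabet (a Caesar shift of +12).
Decoding uybadf: u−12=i, y−12=m, b−12=p, a−12=o, d−12=r, f−12=t.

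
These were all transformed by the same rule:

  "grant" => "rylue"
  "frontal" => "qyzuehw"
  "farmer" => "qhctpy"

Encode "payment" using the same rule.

It's a Vigenère-style cipher with numeric key [11,7]: position i shifts by key[i mod 2].
For payment: p+11=a, a+7=h, y+11=j, m+7=t, e+11=p, n+7=u, t+11=e.

ahjtpue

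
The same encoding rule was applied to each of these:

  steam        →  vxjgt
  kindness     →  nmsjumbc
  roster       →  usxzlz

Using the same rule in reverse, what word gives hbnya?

In steam: s→v is +3, t→x is +4, e→j is +5, a→g is +6 — the shift increases by 1 each position. Letter i (0-indexed) is shifted by i+3, so successive shifts are 3, 4, 5, ….
Decoding hbnya: h−3=e, b−4=x, n−5=i, y−6=s, a−7=t.

exist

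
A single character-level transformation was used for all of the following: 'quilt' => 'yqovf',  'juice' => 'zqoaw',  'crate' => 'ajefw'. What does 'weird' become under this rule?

mwojl

q(16)→y(24) and u(20)→q(16) fit y≡11x+4 (mod 26); the inverse of 11 mod 26 is 19. This is an affine cipher: with a=0,…,z=25, each position x becomes (11x+4) mod 26.
Applying it to weird: w(22)→11·22+4≡12=m; e(4)→11·4+4≡22=w; i(8)→11·8+4≡14=o; r(17)→11·17+4≡9=j; d(3)→11·3+4≡11=l (all mod 26).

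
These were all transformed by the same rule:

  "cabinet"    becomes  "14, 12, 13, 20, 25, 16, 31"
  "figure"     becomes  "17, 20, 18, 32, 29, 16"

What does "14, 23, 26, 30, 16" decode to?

c is letter #3 and maps to 14: an offset of 11. The number is (letter's place in the alphabet, a=1) + 11.
Reversing it on 14, 23, 26, 30, 16: 14→(14−11)÷1=3=c, 23→(23−11)÷1=12=l, 26→(26−11)÷1=15=o, 30→(30−11)÷1=19=s, 16→(16−11)÷1=5=e.

close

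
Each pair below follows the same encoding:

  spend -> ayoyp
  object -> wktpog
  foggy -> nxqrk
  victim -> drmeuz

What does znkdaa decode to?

reason

In spend: s→a is +8, p→y is +9, e→o is +10, n→y is +11 — the shift increases by 1 each position. Each letter shifts forward by (position + 8), i.e. 8, 9, 10, … — the shift grows by one for each successive letter.
Reversing it on znkdaa: z−8=r, n−9=e, k−10=a, d−11=s, a−12=o, a−13=n.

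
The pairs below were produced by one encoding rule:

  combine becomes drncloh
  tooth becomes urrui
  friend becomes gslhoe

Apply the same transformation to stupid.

tuxqle

The shift depends on letter class: consonant c→d is +1, but vowel o→r is +3. Vowels shift forward by 3 and consonants shift forward by 1.
On stupid: s(cons)+1=t, t(cons)+1=u, u(vowel)+3=x, p(cons)+1=q, i(vowel)+3=l, d(cons)+1=e.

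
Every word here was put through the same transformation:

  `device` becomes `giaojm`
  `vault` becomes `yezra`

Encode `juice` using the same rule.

The shift increases by 1 at each position, starting from +3: 3, 4, 5, ….
For juice: j+3=m, u+4=y, i+5=n, c+6=i, e+7=l.

mynil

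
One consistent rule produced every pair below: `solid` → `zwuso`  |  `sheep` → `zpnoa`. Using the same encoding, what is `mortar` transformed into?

In solid: s→z is +7, o→w is +8, l→u is +9, i→s is +10 — the shift increases by 1 each position. Letter i (0-indexed) is shifted by i+7, so successive shifts are 7, 8, 9, ….
On mortar: m+7=t, o+8=w, r+9=a, t+10=d, a+11=l, r+12=d.

twadld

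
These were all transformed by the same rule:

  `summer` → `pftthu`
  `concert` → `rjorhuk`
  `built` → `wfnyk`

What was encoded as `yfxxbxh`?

luggage

s(18)→p(15) and u(20)→f(5) fit y≡21x+1 (mod 26); the inverse of 21 mod 26 is 5. Each letter's alphabet position (a=0..z=25) is mapped through 21·x+1 mod 26 — an affine cipher.
Decoding yfxxbxh: y(24)→5·(24−1)≡11=l; f(5)→5·(5−1)≡20=u; x(23)→5·(23−1)≡6=g; x(23)→5·(23−1)≡6=g; b(1)→5·(1−1)≡0=a; x(23)→5·(23−1)≡6=g; h(7)→5·(7−1)≡4=e (all mod 26).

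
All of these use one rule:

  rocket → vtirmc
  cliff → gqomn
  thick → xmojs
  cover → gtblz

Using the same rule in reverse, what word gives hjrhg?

delay

Each letter shifts forward by (position + 4), i.e. 4, 5, 6, … — the shift grows by one for each successive letter.
Decoding hjrhg: h−4=d, j−5=e, r−6=l, h−7=a, g−8=y.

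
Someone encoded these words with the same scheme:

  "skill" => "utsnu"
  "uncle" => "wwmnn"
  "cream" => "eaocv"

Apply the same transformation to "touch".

vxeeq

Shifts by position in skill: pos 0: s→u (+2), pos 1: k→t (+9), pos 2: i→s (+10), pos 3: l→n (+2), pos 4: l→u (+9) — repeating every 3. The shifts repeat in a cycle of length 3: positions 0,1,… shift by +2, +9, +10, then the pattern repeats.
On touch: t+2=v, o+9=x, u+10=e, c+2=e, h+9=q.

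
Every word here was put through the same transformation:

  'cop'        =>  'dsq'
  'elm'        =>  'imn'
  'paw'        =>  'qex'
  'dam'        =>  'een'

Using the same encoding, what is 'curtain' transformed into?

dysuemo

The rule splits by letter class: vowels +4, consonants +1.
On curtain: c(cons)+1=d, u(vowel)+4=y, r(cons)+1=s, t(cons)+1=u, a(vowel)+4=e, i(vowel)+4=m, n(cons)+1=o.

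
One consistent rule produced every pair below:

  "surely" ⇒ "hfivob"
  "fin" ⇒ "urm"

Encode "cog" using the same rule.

xlt

Each pair mirrors across the alphabet (s↔h, u↔f, r↔i): positions sum to 25. Letters are reflected about the middle of the alphabet (position → 25−position): Atbash.
On cog: c↔x, o↔l, g↔t.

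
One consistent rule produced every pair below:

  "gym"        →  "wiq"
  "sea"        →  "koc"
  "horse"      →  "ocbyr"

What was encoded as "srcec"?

sushi

The output letters match the input read backwards, each shifted +10: gym reversed is myg. Two steps: reverse the string, then apply a Caesar shift of +10.
Decoding srcec: shift back: s−10=i, r−10=h, c−10=s, e−10=u, c−10=s → ihsus; then reverse → sushi.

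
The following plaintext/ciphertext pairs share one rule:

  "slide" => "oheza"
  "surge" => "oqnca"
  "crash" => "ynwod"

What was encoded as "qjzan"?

under

This is a Caesar cipher with shift 22.
Decoding qjzan: q−22=u, j−22=n, z−22=d, a−22=e, n−22=r.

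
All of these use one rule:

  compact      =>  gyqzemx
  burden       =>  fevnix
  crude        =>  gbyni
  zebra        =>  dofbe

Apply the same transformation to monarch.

Shifts by position in compact: pos 0: c→g (+4), pos 1: o→y (+10), pos 2: m→q (+4), pos 3: p→z (+10) — repeating every 2. It's a Vigenère-style cipher with numeric key [4,10]: position i shifts by key[i mod 2].
On monarch: m+4=q, o+10=y, n+4=r, a+10=k, r+4=v, c+10=m, h+4=l.

qyrkvml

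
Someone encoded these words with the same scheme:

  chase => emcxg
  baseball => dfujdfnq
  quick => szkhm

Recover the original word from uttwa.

sorry

Shifts by position in chase: pos 0: c→e (+2), pos 1: h→m (+5), pos 2: a→c (+2), pos 3: s→x (+5) — repeating every 2. The shifts repeat in a cycle of length 2: positions 0,1,… shift by +2, +5, then the pattern repeats.
Reversing it on uttwa: u−2=s, t−5=o, t−2=r, w−5=r, a−2=y.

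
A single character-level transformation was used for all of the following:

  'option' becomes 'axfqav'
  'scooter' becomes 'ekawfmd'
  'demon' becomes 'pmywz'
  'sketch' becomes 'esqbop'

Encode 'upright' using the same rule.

gxdqspf

Shifts by position in option: pos 0: o→a (+12), pos 1: p→x (+8), pos 2: t→f (+12), pos 3: i→q (+8) — repeating every 2. A repeating key of period 2 is used — shifts +12, +8 over and over.
Applying it to upright: u+12=g, p+8=x, r+12=d, i+8=q, g+12=s, h+8=p, t+12=f.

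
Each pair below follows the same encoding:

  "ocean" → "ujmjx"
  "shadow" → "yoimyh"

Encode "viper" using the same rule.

bpxnb

In ocean: o→u is +6, c→j is +7, e→m is +8, a→j is +9 — the shift increases by 1 each position. Each letter shifts forward by (position + 6), i.e. 6, 7, 8, … — the shift grows by one for each successive letter.
For viper: v+6=b, i+7=p, p+8=x, e+9=n, r+10=b.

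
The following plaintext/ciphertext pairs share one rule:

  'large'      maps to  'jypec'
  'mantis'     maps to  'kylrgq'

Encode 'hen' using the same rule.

fcl

Compare letters: l→j is +24, a→y is +24, r→p is +24 — a constant shift. Each letter is shifted forward by 24 in the alphabet (a Caesar shift of +24).
On hen: h+24=f, e+24=c, n+24=l.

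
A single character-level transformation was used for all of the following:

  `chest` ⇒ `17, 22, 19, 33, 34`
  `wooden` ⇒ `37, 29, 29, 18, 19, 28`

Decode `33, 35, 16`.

c is letter #3 and maps to 17: an offset of 14. The number is (letter's place in the alphabet, a=1) + 14.
Reversing it on 33, 35, 16: 33→(33−14)÷1=19=s, 35→(35−14)÷1=21=u, 16→(16−14)÷1=2=b.

sub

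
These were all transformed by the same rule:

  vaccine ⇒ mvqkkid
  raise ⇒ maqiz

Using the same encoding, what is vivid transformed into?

lqdqd

The word is reversed, then every letter is shifted forward by 8.
For vivid: reverse → diviv; then shift: d+8=l, i+8=q, v+8=d, i+8=q, v+8=d.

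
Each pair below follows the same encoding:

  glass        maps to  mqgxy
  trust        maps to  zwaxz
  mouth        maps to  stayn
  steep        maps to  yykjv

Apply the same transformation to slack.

yqghq

The shifts repeat in a cycle of length 2: positions 0,1,… shift by +6, +5, then the pattern repeats.
On slack: s+6=y, l+5=q, a+6=g, c+5=h, k+6=q.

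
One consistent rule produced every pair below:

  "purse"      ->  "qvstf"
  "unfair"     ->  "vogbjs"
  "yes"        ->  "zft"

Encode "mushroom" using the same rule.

nvtisppn

Compare letters: p→q is +1, u→v is +1, r→s is +1 — a constant shift. Each letter is shifted forward by 1 in the alphabet (a Caesar shift of +1).
For mushroom: m+1=n, u+1=v, s+1=t, h+1=i, r+1=s, o+1=p, o+1=p, m+1=n.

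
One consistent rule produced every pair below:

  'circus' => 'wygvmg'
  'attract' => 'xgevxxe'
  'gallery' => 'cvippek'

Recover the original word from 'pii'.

Two steps: reverse the string, then apply a Caesar shift of +4.
Undoing it on pii: shift back: p−4=l, i−4=e, i−4=e → lee; then reverse → eel.

eel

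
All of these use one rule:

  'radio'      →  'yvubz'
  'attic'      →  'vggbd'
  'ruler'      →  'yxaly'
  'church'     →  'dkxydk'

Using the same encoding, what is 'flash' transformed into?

cavpk

r(17)→y(24) and a(0)→v(21) fit y≡17x+21 (mod 26); the inverse of 17 mod 26 is 23. Each letter's alphabet position (a=0..z=25) is mapped through 17·x+21 mod 26 — an affine cipher.
For flash: f(5)→17·5+21≡2=c; l(11)→17·11+21≡0=a; a(0)→17·0+21≡21=v; s(18)→17·18+21≡15=p; h(7)→17·7+21≡10=k (all mod 26).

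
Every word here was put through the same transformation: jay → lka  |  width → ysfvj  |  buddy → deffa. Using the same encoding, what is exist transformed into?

ozsuv

The shift depends on letter class: consonant j→l is +2, but vowel a→k is +10. Vowels shift forward by 10 and consonants shift forward by 2.
For exist: e(vowel)+10=o, x(cons)+2=z, i(vowel)+10=s, s(cons)+2=u, t(cons)+2=v.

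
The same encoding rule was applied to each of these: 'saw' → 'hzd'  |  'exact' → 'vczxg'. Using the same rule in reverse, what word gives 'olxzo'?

local

Each pair mirrors across the alphabet (s↔h, a↔z, w↔d): positions sum to 25. Letters are reflected about the middle of the alphabet (position → 25−position): Atbash.
Reversing it on olxzo: o↔l, l↔o, x↔c, z↔a, o↔l.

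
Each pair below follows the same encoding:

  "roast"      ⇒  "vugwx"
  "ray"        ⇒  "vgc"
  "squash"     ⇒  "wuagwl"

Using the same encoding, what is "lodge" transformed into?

The shift depends on letter class: consonant r→v is +4, but vowel o→u is +6. The rule splits by letter class: vowels +6, consonants +4.
Applying it to lodge: l(cons)+4=p, o(vowel)+6=u, d(cons)+4=h, g(cons)+4=k, e(vowel)+6=k.

puhkk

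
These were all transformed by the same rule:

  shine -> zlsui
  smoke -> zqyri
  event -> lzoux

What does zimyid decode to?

Shifts by position in shine: pos 0: s→z (+7), pos 1: h→l (+4), pos 2: i→s (+10), pos 3: n→u (+7), pos 4: e→i (+4) — repeating every 3. A repeating key of period 3 is used — shifts +7, +4, +10 over and over.
Decoding zimyid: z−7=s, i−4=e, m−10=c, y−7=r, i−4=e, d−10=t.

secret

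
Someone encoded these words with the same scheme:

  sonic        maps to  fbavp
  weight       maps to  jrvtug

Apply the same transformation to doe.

qbr

Compare letters: s→f is +13, o→b is +13, n→a is +13 — a constant shift. Each letter is shifted forward by 13 in the alphabet (a Caesar shift of +13).
On doe: d+13=q, o+13=b, e+13=r.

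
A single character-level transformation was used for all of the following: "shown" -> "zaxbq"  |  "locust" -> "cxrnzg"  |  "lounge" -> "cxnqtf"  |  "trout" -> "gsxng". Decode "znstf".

This is an affine cipher: with a=0,…,z=25, each position x becomes (7x+3) mod 26.
Reversing it on znstf: z(25)→15·(25−3)≡18=s; n(13)→15·(13−3)≡20=u; s(18)→15·(18−3)≡17=r; t(19)→15·(19−3)≡6=g; f(5)→15·(5−3)≡4=e (all mod 26).

surge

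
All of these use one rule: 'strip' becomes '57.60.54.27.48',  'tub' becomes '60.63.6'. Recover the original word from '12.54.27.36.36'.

s(#19)→57 and t(#20)→60: differences scale by 3, so n = 3·pos + 0. Each letter becomes 3×(its alphabet position, a=1..z=26).
Undoing it on 12.54.27.36.36: 12→(12−0)÷3=4=d, 54→(54−0)÷3=18=r, 27→(27−0)÷3=9=i, 36→(36−0)÷3=12=l, 36→(36−0)÷3=12=l.

drill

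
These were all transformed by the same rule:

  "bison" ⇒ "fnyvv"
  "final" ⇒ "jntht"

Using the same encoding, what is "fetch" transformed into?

jjzjp

The shift increases by 1 at each position, starting from +4: 4, 5, 6, ….
For fetch: f+4=j, e+5=j, t+6=z, c+7=j, h+8=p.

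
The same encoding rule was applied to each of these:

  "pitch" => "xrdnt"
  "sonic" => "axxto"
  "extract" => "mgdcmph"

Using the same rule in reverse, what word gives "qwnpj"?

In pitch: p→x is +8, i→r is +9, t→d is +10, c→n is +11 — the shift increases by 1 each position. The shift increases by 1 at each position, starting from +8: 8, 9, 10, ….
Reversing it on qwnpj: q−8=i, w−9=n, n−10=d, p−11=e, j−12=x.

index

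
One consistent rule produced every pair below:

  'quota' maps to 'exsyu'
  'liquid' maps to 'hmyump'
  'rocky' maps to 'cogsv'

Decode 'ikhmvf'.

bridge

The output letters match the input read backwards, each shifted +4: quota reversed is atouq. The word is reversed, then every letter is shifted forward by 4.
Undoing it on ikhmvf: shift back: i−4=e, k−4=g, h−4=d, m−4=i, v−4=r, f−4=b → egdirb; then reverse → bridge.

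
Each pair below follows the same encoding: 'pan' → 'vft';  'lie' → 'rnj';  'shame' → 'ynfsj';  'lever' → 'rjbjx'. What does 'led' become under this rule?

rjj

The shift depends on letter class: consonant p→v is +6, but vowel a→f is +5. The rule splits by letter class: vowels +5, consonants +6.
Applying it to led: l(cons)+6=r, e(vowel)+5=j, d(cons)+6=j.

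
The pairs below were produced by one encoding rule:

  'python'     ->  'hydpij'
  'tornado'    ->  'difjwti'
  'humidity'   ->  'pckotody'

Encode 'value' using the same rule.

p(15)→h(7) and y(24)→y(24) fit y≡25x+22 (mod 26); the inverse of 25 mod 26 is 25. This is an affine cipher: with a=0,…,z=25, each position x becomes (25x+22) mod 26.
For value: v(21)→25·21+22≡1=b; a(0)→25·0+22≡22=w; l(11)→25·11+22≡11=l; u(20)→25·20+22≡2=c; e(4)→25·4+22≡18=s (all mod 26).

bwlcs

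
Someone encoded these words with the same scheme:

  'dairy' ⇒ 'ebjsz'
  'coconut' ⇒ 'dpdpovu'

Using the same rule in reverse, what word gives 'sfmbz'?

relay

Compare letters: d→e is +1, a→b is +1, i→j is +1 — a constant shift. Each letter is shifted forward by 1 in the alphabet (a Caesar shift of +1).
Undoing it on sfmbz: s−1=r, f−1=e, m−1=l, b−1=a, z−1=y.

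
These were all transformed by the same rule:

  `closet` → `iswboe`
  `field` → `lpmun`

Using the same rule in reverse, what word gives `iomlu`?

The shift increases by 1 at each position, starting from +6: 6, 7, 8, ….
Undoing it on iomlu: i−6=c, o−7=h, m−8=e, l−9=c, u−10=k.

check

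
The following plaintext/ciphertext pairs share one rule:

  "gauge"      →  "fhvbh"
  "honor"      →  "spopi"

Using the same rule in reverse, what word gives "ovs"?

run

The output letters match the input read backwards, each shifted +1: gauge reversed is eguag. The word is reversed, then every letter is shifted forward by 1.
Reversing it on ovs: shift back: o−1=n, v−1=u, s−1=r → nur; then reverse → run.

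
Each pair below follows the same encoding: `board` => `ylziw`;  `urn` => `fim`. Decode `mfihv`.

Each pair mirrors across the alphabet (b↔y, o↔l, a↔z): positions sum to 25. Each letter is replaced by its mirror in the alphabet: a↔z, b↔y, c↔x, and so on (the Atbash cipher).
Reversing it on mfihv: m↔n, f↔u, i↔r, h↔s, v↔e.

nurse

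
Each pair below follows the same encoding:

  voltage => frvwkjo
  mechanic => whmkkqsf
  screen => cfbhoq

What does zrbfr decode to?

porch

Shifts by position in voltage: pos 0: v→f (+10), pos 1: o→r (+3), pos 2: l→v (+10), pos 3: t→w (+3) — repeating every 2. A repeating key of period 2 is used — shifts +10, +3 over and over.
Reversing it on zrbfr: z−10=p, r−3=o, b−10=r, f−3=c, r−10=h.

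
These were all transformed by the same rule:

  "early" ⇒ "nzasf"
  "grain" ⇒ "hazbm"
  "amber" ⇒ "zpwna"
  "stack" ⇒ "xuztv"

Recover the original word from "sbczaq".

lizard

Each letter's alphabet position (a=0..z=25) is mapped through 23·x+25 mod 26 — an affine cipher.
Undoing it on sbczaq: s(18)→17·(18−25)≡11=l; b(1)→17·(1−25)≡8=i; c(2)→17·(2−25)≡25=z; z(25)→17·(25−25)≡0=a; a(0)→17·(0−25)≡17=r; q(16)→17·(16−25)≡3=d (all mod 26).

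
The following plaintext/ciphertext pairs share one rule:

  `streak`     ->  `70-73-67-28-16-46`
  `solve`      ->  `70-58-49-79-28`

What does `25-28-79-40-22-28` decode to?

s(#19)→70 and t(#20)→73: differences scale by 3, so n = 3·pos + 13. With a=1..z=26, the number is 3·pos + 13.
Reversing it on 25-28-79-40-22-28: 25→(25−13)÷3=4=d, 28→(28−13)÷3=5=e, 79→(79−13)÷3=22=v, 40→(40−13)÷3=9=i, 22→(22−13)÷3=3=c, 28→(28−13)÷3=5=e.

device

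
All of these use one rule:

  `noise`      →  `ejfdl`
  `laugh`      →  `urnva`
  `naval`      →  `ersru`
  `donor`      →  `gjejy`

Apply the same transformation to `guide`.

n(13)→e(4) and o(14)→j(9) fit y≡5x+17 (mod 26); the inverse of 5 mod 26 is 21. This is an affine cipher: with a=0,…,z=25, each position x becomes (5x+17) mod 26.
On guide: g(6)→5·6+17≡21=v; u(20)→5·20+17≡13=n; i(8)→5·8+17≡5=f; d(3)→5·3+17≡6=g; e(4)→5·4+17≡11=l (all mod 26).

vnfgl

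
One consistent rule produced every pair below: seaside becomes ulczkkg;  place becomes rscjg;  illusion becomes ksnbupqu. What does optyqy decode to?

Shifts by position in seaside: pos 0: s→u (+2), pos 1: e→l (+7), pos 2: a→c (+2), pos 3: s→z (+7) — repeating every 2. The shifts repeat in a cycle of length 2: positions 0,1,… shift by +2, +7, then the pattern repeats.
Reversing it on optyqy: o−2=m, p−7=i, t−2=r, y−7=r, q−2=o, y−7=r.

mirror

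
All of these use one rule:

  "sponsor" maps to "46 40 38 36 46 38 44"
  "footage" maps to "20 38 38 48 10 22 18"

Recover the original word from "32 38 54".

The formula is n = 2×(alphabet index, a=1) + 8.
Undoing it on 32 38 54: 32→(32−8)÷2=12=l, 38→(38−8)÷2=15=o, 54→(54−8)÷2=23=w.

low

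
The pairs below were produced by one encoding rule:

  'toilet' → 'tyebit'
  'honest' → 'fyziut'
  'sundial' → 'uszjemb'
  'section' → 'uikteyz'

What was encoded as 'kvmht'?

craft

Each letter's alphabet position (a=0..z=25) is mapped through 25·x+12 mod 26 — an affine cipher.
Reversing it on kvmht: k(10)→25·(10−12)≡2=c; v(21)→25·(21−12)≡17=r; m(12)→25·(12−12)≡0=a; h(7)→25·(7−12)≡5=f; t(19)→25·(19−12)≡19=t (all mod 26).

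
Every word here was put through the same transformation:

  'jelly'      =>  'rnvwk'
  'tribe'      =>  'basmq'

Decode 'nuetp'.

fluid

The shift increases by 1 at each position, starting from +8: 8, 9, 10, ….
Reversing it on nuetp: n−8=f, u−9=l, e−10=u, t−11=i, p−12=d.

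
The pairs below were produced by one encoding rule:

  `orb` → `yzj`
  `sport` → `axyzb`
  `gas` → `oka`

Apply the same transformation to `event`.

odovb

The shift depends on letter class: consonant r→z is +8, but vowel o→y is +10. The rule splits by letter class: vowels +10, consonants +8.
On event: e(vowel)+10=o, v(cons)+8=d, e(vowel)+10=o, n(cons)+8=v, t(cons)+8=b.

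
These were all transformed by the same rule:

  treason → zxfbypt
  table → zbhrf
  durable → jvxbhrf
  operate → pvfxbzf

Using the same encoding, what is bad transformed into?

hbj

The shift depends on letter class: consonant t→z is +6, but vowel e→f is +1. Two shifts are in play — +1 for a/e/i/o/u, +6 for every other letter.
For bad: b(cons)+6=h, a(vowel)+1=b, d(cons)+6=j.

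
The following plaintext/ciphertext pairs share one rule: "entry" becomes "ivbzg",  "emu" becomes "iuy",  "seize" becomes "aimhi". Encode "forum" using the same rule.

nszyu

Vowels shift forward by 4 and consonants shift forward by 8.
Applying it to forum: f(cons)+8=n, o(vowel)+4=s, r(cons)+8=z, u(vowel)+4=y, m(cons)+8=u.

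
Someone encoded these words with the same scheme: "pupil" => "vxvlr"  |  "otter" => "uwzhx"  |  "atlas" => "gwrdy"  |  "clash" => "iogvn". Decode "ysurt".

spoon

The shifts repeat in a cycle of length 2: positions 0,1,… shift by +6, +3, then the pattern repeats.
Reversing it on ysurt: y−6=s, s−3=p, u−6=o, r−3=o, t−6=n.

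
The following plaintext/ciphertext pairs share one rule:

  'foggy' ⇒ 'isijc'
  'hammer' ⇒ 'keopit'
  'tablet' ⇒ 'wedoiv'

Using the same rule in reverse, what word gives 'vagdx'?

sweat

Shifts by position in foggy: pos 0: f→i (+3), pos 1: o→s (+4), pos 2: g→i (+2), pos 3: g→j (+3), pos 4: y→c (+4) — repeating every 3. A repeating key of period 3 is used — shifts +3, +4, +2 over and over.
Undoing it on vagdx: v−3=s, a−4=w, g−2=e, d−3=a, x−4=t.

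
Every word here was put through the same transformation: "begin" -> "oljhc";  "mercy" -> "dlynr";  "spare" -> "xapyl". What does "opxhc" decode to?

basin

b(1)→o(14) and e(4)→l(11) fit y≡25x+15 (mod 26); the inverse of 25 mod 26 is 25. Treating letters as 0–25, the rule is x ↦ 25x + 15 (mod 26).
Undoing it on opxhc: o(14)→25·(14−15)≡1=b; p(15)→25·(15−15)≡0=a; x(23)→25·(23−15)≡18=s; h(7)→25·(7−15)≡8=i; c(2)→25·(2−15)≡13=n (all mod 26).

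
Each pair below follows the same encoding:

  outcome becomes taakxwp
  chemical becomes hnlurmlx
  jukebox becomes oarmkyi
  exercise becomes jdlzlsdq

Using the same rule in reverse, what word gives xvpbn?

spite

In outcome: o→t is +5, u→a is +6, t→a is +7, c→k is +8 — the shift increases by 1 each position. The shift increases by 1 at each position, starting from +5: 5, 6, 7, ….
Reversing it on xvpbn: x−5=s, v−6=p, p−7=i, b−8=t, n−9=e.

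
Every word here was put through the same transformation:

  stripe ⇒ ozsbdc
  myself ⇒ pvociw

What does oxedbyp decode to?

The output letters match the input read backwards, each shifted +10: stripe reversed is epirts. Read the word backwards and shift each letter +10.
Decoding oxedbyp: shift back: o−10=e, x−10=n, e−10=u, d−10=t, b−10=r, y−10=o, p−10=f → enutrof; then reverse → fortune.

fortune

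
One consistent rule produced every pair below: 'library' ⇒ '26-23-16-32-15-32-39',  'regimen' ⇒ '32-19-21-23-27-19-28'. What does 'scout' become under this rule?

33-17-29-35-34

Letters become their 1-based position plus 14 (so a→15, b→16, …).
For scout: s=19→33, c=3→17, o=15→29, u=21→35, t=20→34.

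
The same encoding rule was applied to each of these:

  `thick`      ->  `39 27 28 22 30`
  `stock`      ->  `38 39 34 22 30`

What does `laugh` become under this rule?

Each letter is replaced by its alphabet position (a=1..z=26) + 19.
Applying it to laugh: l=12→31, a=1→20, u=21→40, g=7→26, h=8→27.

31 20 40 26 27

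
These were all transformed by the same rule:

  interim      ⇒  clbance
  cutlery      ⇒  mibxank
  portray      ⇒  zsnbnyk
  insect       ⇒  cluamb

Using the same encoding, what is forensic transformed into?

hsnalucm

This is an affine cipher: with a=0,…,z=25, each position x becomes (7x+24) mod 26.
On forensic: f(5)→7·5+24≡7=h; o(14)→7·14+24≡18=s; r(17)→7·17+24≡13=n; e(4)→7·4+24≡0=a; n(13)→7·13+24≡11=l; s(18)→7·18+24≡20=u; i(8)→7·8+24≡2=c; c(2)→7·2+24≡12=m (all mod 26).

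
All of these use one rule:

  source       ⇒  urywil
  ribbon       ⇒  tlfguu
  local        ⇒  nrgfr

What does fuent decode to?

Letter i (0-indexed) is shifted by i+2, so successive shifts are 2, 3, 4, ….
Undoing it on fuent: f−2=d, u−3=r, e−4=a, n−5=i, t−6=n.

drain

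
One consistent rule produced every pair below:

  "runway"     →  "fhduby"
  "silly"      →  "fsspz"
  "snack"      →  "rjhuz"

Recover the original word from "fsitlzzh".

The word is reversed, then every letter is shifted forward by 7.
Reversing it on fsitlzzh: shift back: f−7=y, s−7=l, i−7=b, t−7=m, l−7=e, z−7=s, z−7=s, h−7=a → ylbmessa; then reverse → assembly.

assembly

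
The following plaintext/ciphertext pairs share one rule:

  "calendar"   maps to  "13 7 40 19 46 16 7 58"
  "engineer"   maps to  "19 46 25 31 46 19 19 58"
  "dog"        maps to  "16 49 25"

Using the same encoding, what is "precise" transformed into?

52 58 19 13 31 61 19

The formula is n = 3×(alphabet index, a=1) + 4.
For precise: p=16→52, r=18→58, e=5→19, c=3→13, i=9→31, s=19→61, e=5→19.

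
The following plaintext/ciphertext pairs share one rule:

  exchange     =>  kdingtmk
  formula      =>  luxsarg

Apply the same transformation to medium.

Compare letters: e→k is +6, x→d is +6, c→i is +6 — a constant shift. Every letter moves 6 places later in the alphabet, wrapping around z→a.
On medium: m+6=s, e+6=k, d+6=j, i+6=o, u+6=a, m+6=s.

skjoas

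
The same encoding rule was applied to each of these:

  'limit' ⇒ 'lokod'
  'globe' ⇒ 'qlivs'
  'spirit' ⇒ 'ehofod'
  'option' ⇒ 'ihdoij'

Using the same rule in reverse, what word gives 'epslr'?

shelf

l(11)→l(11) and i(8)→o(14) fit y≡25x+22 (mod 26); the inverse of 25 mod 26 is 25. Treating letters as 0–25, the rule is x ↦ 25x + 22 (mod 26).
Undoing it on epslr: e(4)→25·(4−22)≡18=s; p(15)→25·(15−22)≡7=h; s(18)→25·(18−22)≡4=e; l(11)→25·(11−22)≡11=l; r(17)→25·(17−22)≡5=f (all mod 26).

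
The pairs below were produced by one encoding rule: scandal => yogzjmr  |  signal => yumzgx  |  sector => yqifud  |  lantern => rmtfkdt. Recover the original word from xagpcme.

Shifts by position in scandal: pos 0: s→y (+6), pos 1: c→o (+12), pos 2: a→g (+6), pos 3: n→z (+12) — repeating every 2. A repeating key of period 2 is used — shifts +6, +12 over and over.
Reversing it on xagpcme: x−6=r, a−12=o, g−6=a, p−12=d, c−6=w, m−12=a, e−6=y.

roadway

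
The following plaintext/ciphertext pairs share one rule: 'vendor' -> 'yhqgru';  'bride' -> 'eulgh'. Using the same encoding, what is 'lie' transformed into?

olh

Compare letters: v→y is +3, e→h is +3, n→q is +3 — a constant shift. Each letter is shifted forward by 3 in the alphabet (a Caesar shift of +3).
On lie: l+3=o, i+3=l, e+3=h.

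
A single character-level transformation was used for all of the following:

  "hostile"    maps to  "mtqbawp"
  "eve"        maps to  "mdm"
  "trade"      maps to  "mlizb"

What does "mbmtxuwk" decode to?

complete

The output letters match the input read backwards, each shifted +8: hostile reversed is elitsoh. Two steps: reverse the string, then apply a Caesar shift of +8.
Reversing it on mbmtxuwk: shift back: m−8=e, b−8=t, m−8=e, t−8=l, x−8=p, u−8=m, w−8=o, k−8=c → etelpmoc; then reverse → complete.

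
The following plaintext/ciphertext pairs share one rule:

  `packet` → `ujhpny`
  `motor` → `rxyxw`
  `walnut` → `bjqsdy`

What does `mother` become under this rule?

Vowels shift forward by 9 and consonants shift forward by 5.
For mother: m(cons)+5=r, o(vowel)+9=x, t(cons)+5=y, h(cons)+5=m, e(vowel)+9=n, r(cons)+5=w.

rxymnw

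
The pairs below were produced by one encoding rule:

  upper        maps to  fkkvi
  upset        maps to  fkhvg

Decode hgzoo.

Each pair mirrors across the alphabet (u↔f, p↔k, p↔k): positions sum to 25. Letters are reflected about the middle of the alphabet (position → 25−position): Atbash.
Reversing it on hgzoo: h↔s, g↔t, z↔a, o↔l, o↔l.

stall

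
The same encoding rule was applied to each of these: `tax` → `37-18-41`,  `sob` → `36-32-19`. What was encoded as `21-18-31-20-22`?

The number is (letter's place in the alphabet, a=1) + 17.
Reversing it on 21-18-31-20-22: 21→(21−17)÷1=4=d, 18→(18−17)÷1=1=a, 31→(31−17)÷1=14=n, 20→(20−17)÷1=3=c, 22→(22−17)÷1=5=e.

dance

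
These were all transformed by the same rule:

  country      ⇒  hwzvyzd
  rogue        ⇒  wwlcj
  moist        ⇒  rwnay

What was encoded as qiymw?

Shifts by position in country: pos 0: c→h (+5), pos 1: o→w (+8), pos 2: u→z (+5), pos 3: n→v (+8) — repeating every 2. The shifts repeat in a cycle of length 2: positions 0,1,… shift by +5, +8, then the pattern repeats.
Decoding qiymw: q−5=l, i−8=a, y−5=t, m−8=e, w−5=r.

later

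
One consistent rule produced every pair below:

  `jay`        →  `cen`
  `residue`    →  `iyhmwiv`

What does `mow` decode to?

ski

The output letters match the input read backwards, each shifted +4: jay reversed is yaj. Read the word backwards and shift each letter +4.
Undoing it on mow: shift back: m−4=i, o−4=k, w−4=s → iks; then reverse → ski.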